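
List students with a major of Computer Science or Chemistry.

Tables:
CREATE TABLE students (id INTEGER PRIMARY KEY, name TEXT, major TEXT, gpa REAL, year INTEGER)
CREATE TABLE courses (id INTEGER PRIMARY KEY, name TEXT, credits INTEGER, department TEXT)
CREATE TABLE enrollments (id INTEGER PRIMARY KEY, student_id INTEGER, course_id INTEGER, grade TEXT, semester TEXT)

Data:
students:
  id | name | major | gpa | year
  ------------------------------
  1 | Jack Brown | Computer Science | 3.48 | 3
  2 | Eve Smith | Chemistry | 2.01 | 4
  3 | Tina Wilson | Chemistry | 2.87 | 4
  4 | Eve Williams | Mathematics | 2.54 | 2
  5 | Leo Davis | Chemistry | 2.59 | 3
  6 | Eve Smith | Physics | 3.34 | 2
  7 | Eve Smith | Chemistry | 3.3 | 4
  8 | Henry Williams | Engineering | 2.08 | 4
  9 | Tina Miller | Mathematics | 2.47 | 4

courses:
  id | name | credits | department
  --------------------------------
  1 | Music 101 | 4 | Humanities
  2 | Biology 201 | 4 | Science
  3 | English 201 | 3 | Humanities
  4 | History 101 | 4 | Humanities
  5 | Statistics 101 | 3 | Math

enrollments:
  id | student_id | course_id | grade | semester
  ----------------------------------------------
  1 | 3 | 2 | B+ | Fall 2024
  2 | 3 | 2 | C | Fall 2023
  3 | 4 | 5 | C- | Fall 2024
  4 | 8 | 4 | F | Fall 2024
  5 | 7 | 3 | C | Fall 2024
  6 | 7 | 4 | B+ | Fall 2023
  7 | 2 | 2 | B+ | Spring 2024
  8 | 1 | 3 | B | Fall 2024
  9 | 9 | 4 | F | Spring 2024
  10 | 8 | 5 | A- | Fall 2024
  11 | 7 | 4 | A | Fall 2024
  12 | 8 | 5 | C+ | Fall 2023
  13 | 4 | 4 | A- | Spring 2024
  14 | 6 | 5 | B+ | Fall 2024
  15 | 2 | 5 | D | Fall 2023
SELECT name, major FROM students WHERE major IN ('Computer Science', 'Chemistry')

Execution result:
name | major
Jack Brown | Computer Science
Eve Smith | Chemistry
Tina Wilson | Chemistry
Leo Davis | Chemistry
Eve Smith | Chemistry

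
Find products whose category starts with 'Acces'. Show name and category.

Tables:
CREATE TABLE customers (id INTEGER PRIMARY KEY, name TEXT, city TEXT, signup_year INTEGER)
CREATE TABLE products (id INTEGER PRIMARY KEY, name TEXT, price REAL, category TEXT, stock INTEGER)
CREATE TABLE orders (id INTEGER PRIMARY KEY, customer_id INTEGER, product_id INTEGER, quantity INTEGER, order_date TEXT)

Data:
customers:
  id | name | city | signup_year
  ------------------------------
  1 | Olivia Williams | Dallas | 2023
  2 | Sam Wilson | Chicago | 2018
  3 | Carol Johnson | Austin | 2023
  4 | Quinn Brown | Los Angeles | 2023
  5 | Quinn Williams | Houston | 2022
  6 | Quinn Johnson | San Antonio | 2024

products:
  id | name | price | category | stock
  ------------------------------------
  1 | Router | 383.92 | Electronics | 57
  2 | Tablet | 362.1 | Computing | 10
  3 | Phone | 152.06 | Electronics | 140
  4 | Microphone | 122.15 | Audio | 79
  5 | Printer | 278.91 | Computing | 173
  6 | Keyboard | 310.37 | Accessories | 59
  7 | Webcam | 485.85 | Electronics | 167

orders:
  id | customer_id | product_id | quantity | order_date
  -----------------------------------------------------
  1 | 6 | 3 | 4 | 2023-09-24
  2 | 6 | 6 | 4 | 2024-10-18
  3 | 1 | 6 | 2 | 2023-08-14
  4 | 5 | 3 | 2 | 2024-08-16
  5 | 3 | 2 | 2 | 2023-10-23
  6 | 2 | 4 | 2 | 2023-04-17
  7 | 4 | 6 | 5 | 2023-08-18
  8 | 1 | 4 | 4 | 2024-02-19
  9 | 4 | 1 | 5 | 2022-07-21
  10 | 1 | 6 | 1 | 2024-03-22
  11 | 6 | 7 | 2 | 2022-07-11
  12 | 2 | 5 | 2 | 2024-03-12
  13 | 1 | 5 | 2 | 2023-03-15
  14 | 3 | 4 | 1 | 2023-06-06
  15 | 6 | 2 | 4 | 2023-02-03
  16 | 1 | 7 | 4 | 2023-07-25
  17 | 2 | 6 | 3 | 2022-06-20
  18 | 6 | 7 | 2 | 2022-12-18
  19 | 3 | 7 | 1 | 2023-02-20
SELECT name, category FROM products WHERE category LIKE 'Acces%'

Execution result:
name | category
Keyboard | Accessories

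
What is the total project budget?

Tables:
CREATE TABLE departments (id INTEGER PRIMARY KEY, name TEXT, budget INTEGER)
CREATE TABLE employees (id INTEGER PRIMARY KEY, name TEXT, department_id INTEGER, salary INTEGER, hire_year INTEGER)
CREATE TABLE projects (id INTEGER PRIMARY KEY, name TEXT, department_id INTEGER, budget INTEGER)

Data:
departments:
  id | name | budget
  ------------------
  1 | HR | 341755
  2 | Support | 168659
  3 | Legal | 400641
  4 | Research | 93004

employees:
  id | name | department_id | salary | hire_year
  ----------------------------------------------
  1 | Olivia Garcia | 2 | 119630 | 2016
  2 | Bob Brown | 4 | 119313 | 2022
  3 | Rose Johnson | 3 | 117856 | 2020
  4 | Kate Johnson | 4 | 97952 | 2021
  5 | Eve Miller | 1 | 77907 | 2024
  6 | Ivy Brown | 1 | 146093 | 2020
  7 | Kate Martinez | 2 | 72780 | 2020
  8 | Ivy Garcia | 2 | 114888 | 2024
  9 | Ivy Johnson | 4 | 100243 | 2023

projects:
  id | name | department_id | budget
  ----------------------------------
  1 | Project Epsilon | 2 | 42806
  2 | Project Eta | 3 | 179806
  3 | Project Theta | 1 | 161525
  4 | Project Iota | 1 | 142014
SELECT SUM(budget) FROM projects

Execution result:
526151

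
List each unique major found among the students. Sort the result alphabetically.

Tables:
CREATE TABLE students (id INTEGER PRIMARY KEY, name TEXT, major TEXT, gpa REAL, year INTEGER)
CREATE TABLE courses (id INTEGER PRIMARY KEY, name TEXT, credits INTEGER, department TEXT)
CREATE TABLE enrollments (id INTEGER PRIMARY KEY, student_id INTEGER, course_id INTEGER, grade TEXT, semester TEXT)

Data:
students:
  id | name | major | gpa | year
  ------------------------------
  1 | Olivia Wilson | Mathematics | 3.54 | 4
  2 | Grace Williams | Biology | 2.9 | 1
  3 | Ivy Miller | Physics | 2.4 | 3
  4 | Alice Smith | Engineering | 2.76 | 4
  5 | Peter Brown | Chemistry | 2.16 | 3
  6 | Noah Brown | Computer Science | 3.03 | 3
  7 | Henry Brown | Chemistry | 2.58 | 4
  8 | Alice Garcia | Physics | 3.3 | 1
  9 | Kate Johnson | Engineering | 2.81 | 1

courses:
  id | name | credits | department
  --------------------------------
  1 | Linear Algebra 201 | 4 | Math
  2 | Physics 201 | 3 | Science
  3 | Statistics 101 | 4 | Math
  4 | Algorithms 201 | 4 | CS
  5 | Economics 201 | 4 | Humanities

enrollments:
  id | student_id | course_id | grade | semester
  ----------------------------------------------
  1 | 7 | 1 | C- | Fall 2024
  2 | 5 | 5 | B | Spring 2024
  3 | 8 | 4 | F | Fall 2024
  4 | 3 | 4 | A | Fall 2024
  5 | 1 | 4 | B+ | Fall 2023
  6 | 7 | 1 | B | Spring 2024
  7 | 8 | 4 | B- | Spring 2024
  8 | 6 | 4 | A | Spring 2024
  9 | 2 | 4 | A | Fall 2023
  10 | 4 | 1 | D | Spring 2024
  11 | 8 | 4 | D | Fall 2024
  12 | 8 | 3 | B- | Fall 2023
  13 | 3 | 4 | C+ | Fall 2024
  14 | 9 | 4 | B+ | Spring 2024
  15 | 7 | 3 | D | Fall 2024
SELECT DISTINCT major FROM students ORDER BY major

Execution result:
major
Biology
Chemistry
Computer Science
Engineering
Mathematics
Physics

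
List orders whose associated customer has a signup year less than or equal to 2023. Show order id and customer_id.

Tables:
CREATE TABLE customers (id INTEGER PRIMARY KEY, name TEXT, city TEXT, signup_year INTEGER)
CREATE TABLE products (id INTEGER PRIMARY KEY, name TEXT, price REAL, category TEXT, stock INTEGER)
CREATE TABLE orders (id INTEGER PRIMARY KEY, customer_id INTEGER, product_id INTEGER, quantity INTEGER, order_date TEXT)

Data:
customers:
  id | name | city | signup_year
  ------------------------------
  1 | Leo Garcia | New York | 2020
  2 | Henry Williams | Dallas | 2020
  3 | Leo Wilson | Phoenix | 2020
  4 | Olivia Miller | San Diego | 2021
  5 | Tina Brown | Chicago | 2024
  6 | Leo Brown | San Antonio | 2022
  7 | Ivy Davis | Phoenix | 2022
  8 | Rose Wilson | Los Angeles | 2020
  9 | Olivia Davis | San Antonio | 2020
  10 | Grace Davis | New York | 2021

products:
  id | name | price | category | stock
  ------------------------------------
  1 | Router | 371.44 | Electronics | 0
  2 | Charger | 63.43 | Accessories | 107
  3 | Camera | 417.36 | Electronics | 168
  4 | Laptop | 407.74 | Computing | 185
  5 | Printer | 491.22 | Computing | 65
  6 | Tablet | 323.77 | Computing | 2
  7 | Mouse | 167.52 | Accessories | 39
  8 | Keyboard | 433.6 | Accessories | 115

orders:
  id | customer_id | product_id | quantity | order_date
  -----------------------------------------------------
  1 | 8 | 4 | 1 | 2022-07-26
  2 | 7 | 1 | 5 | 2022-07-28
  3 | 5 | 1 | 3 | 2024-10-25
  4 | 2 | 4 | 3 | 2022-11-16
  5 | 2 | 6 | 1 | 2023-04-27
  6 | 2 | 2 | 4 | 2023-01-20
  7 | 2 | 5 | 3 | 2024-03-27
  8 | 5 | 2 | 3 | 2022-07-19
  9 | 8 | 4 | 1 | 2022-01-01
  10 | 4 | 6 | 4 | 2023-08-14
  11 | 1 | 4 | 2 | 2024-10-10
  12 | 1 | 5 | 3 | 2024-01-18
SELECT id, customer_id FROM orders WHERE customer_id IN (SELECT id FROM customers WHERE signup_year <= 2023)

Execution result:
id | customer_id
1 | 8
2 | 7
4 | 2
5 | 2
6 | 2
7 | 2
9 | 8
10 | 4
11 | 1
12 | 1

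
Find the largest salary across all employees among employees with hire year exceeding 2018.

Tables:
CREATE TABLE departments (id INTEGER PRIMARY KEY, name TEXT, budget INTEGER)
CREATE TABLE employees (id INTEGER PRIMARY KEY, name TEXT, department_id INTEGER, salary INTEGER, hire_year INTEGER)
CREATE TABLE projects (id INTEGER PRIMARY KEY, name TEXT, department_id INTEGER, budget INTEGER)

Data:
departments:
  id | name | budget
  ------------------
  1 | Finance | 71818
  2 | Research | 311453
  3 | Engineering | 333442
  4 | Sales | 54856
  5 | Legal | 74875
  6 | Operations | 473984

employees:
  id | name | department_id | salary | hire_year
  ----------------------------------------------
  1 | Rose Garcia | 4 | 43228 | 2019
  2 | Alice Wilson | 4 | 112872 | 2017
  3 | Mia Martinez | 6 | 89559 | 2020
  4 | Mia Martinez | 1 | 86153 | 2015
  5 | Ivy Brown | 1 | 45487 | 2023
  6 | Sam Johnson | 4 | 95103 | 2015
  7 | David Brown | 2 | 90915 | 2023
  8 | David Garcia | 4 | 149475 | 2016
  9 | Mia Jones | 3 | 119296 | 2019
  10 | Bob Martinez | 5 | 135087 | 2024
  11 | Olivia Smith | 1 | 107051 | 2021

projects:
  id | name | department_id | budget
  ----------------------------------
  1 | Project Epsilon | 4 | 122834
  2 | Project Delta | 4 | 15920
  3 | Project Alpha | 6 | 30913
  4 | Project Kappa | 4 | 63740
SELECT MAX(salary) FROM employees WHERE hire_year > 2018

Execution result:
135087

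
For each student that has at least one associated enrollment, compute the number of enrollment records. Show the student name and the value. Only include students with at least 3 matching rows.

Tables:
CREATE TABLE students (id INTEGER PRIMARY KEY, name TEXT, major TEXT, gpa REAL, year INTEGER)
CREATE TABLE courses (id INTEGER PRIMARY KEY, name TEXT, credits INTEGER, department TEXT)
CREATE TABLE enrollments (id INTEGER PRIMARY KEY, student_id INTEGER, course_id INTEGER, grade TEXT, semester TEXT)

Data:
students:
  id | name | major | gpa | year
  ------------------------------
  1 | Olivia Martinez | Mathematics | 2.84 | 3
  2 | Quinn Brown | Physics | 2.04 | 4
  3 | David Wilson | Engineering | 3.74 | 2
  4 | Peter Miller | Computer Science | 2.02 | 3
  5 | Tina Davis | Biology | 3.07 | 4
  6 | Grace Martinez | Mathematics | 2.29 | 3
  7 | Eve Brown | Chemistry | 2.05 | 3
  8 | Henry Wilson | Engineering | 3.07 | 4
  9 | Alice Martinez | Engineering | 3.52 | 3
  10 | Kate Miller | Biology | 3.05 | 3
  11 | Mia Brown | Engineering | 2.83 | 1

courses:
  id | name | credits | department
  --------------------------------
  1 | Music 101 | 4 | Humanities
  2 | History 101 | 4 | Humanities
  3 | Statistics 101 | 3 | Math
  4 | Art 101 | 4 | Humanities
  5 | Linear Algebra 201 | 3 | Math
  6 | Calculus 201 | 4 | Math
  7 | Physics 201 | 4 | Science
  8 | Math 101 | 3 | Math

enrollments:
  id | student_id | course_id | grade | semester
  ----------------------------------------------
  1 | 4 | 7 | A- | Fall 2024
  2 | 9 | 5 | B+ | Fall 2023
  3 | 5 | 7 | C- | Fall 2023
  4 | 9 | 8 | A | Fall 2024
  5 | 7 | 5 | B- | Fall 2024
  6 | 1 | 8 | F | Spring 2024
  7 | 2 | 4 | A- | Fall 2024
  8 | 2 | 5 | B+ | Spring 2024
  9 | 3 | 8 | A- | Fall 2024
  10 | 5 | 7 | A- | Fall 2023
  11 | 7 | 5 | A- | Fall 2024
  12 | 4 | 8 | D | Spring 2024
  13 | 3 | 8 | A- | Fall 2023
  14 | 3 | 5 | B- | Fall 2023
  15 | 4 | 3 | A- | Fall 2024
SELECT p.name, COUNT(*) AS n FROM enrollments c JOIN students p ON c.student_id = p.id GROUP BY p.id, p.name HAVING COUNT(*) >= 3

Execution result:
name | n
David Wilson | 3
Peter Miller | 3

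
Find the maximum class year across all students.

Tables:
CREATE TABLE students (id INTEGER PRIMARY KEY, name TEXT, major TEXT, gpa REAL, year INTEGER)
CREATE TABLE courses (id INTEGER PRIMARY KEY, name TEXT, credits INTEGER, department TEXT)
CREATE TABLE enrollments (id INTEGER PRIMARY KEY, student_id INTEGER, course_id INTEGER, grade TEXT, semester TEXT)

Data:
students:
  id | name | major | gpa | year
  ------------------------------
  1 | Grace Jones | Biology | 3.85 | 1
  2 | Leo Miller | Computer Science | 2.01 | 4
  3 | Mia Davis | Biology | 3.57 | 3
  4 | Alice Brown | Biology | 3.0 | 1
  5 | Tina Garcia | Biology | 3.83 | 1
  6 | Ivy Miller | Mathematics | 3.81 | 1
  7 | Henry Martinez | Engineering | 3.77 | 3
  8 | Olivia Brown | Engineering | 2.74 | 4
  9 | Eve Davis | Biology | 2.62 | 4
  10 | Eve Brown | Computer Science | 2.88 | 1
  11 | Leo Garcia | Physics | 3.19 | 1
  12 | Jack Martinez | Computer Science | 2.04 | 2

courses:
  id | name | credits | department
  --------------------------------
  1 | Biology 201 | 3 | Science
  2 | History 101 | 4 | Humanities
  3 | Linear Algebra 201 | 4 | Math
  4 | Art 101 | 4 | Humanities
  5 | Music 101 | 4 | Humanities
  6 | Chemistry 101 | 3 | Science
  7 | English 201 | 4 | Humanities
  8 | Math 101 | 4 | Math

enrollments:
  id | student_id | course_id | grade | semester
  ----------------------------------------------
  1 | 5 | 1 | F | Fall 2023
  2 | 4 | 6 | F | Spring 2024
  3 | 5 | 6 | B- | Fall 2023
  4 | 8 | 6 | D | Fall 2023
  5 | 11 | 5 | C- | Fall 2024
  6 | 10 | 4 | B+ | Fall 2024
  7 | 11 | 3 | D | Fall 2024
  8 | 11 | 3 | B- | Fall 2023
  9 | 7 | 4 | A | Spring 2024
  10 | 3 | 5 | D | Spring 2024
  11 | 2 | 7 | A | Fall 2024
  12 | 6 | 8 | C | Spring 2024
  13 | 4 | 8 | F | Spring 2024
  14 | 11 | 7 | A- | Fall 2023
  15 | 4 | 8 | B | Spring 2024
SELECT MAX(year) FROM students

Execution result:
4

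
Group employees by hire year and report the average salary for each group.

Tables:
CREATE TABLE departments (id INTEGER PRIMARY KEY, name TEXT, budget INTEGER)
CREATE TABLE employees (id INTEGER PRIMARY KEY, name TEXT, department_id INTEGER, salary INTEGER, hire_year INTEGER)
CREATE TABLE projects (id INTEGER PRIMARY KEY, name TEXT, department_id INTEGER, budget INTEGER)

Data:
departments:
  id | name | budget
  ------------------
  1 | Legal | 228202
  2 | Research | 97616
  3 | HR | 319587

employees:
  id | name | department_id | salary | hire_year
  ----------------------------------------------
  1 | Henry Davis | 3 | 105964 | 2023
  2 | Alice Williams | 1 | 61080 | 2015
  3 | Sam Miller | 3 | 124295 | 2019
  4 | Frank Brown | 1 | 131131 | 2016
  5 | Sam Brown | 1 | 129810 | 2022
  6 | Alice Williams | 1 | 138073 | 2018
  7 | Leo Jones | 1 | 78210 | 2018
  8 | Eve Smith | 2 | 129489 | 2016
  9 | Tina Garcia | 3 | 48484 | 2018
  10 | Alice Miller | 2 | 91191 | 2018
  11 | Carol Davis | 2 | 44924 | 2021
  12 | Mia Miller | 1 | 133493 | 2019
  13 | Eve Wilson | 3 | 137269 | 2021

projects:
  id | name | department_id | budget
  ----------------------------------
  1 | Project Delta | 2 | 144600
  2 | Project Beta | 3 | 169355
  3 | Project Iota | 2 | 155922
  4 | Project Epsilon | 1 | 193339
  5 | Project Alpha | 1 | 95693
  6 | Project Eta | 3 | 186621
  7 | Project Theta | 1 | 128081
SELECT hire_year, AVG(salary) AS avg_salary FROM employees GROUP BY hire_year

Execution result:
hire_year | avg_salary
2015 | 61080.00
2016 | 130310.00
2018 | 88989.50
2019 | 128894.00
2021 | 91096.50
2022 | 129810.00
2023 | 105964.00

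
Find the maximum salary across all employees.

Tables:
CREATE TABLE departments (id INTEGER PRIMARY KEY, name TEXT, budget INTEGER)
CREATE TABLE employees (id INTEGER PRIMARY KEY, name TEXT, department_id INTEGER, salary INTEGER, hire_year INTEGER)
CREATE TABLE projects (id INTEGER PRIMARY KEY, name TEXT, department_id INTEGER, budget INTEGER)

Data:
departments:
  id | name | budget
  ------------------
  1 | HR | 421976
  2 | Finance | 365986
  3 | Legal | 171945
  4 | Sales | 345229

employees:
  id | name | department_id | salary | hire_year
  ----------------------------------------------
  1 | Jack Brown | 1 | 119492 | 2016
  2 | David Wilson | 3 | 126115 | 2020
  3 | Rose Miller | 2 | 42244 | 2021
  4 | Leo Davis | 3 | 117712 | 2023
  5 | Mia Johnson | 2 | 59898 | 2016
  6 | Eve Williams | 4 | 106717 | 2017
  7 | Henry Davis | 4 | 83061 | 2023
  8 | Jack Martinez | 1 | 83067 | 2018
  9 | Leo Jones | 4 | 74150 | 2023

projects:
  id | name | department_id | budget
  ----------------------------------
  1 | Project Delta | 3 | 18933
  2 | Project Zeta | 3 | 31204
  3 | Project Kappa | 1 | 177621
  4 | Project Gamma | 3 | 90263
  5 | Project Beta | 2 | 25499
SELECT MAX(salary) FROM employees

Execution result:
126115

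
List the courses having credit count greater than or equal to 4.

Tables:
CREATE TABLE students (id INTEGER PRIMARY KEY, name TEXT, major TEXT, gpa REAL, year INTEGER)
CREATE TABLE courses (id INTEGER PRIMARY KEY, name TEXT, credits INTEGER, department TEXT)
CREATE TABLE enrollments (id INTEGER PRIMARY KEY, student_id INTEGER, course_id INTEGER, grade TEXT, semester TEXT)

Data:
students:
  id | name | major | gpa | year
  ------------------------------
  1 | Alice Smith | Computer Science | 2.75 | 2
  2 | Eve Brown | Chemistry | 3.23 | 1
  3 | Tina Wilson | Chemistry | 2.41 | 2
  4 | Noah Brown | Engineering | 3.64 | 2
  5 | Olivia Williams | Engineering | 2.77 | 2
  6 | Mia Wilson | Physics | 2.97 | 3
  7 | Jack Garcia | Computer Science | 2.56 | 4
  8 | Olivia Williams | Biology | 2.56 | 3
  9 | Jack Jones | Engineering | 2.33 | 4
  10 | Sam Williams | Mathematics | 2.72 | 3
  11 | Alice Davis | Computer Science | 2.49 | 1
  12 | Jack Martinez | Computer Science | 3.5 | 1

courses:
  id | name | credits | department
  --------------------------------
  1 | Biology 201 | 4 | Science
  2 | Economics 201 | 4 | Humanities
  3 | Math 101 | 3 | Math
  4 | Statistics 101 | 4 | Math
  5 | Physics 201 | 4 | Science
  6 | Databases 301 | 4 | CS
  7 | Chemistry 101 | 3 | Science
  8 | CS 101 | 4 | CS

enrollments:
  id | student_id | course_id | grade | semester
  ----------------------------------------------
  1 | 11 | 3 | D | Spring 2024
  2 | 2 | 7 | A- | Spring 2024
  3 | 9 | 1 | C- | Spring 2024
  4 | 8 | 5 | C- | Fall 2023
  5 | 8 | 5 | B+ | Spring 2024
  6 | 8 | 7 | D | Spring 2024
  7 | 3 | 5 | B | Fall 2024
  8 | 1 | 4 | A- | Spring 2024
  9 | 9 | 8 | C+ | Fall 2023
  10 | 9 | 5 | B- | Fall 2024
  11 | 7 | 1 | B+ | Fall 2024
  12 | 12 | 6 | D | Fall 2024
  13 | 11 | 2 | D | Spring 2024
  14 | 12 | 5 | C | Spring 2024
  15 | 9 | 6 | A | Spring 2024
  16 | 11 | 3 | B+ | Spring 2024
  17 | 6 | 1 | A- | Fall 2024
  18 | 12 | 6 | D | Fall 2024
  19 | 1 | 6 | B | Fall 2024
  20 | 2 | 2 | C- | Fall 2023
SELECT name, credits FROM courses WHERE credits >= 4

Execution result:
name | credits
Biology 201 | 4
Economics 201 | 4
Statistics 101 | 4
Physics 201 | 4
Databases 301 | 4
CS 101 | 4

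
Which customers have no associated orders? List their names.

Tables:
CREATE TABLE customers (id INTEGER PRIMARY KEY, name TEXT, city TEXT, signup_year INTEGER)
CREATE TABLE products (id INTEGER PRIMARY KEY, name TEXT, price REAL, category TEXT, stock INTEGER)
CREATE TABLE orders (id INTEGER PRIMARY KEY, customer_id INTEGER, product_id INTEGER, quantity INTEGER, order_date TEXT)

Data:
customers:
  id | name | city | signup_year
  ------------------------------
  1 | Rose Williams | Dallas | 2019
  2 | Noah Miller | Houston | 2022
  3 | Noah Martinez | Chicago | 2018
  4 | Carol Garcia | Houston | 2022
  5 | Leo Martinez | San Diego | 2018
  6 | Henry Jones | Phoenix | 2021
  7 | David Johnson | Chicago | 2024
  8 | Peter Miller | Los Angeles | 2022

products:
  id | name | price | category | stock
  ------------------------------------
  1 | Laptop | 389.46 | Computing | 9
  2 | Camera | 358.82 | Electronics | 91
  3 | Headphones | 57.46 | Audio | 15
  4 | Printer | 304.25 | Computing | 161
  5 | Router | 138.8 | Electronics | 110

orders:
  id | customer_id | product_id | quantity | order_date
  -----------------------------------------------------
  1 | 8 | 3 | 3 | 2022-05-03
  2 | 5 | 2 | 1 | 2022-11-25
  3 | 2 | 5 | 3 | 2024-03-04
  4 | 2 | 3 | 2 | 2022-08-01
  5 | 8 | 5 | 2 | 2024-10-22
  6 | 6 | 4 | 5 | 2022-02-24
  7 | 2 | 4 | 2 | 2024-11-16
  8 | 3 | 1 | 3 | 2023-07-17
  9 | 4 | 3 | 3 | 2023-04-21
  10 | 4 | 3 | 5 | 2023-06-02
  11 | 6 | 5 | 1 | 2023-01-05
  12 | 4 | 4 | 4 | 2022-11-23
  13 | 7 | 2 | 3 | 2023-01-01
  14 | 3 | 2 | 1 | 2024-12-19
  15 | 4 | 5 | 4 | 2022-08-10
SELECT p.name FROM customers p LEFT JOIN orders c ON c.customer_id = p.id WHERE c.id IS NULL

Execution result:
Rose Williams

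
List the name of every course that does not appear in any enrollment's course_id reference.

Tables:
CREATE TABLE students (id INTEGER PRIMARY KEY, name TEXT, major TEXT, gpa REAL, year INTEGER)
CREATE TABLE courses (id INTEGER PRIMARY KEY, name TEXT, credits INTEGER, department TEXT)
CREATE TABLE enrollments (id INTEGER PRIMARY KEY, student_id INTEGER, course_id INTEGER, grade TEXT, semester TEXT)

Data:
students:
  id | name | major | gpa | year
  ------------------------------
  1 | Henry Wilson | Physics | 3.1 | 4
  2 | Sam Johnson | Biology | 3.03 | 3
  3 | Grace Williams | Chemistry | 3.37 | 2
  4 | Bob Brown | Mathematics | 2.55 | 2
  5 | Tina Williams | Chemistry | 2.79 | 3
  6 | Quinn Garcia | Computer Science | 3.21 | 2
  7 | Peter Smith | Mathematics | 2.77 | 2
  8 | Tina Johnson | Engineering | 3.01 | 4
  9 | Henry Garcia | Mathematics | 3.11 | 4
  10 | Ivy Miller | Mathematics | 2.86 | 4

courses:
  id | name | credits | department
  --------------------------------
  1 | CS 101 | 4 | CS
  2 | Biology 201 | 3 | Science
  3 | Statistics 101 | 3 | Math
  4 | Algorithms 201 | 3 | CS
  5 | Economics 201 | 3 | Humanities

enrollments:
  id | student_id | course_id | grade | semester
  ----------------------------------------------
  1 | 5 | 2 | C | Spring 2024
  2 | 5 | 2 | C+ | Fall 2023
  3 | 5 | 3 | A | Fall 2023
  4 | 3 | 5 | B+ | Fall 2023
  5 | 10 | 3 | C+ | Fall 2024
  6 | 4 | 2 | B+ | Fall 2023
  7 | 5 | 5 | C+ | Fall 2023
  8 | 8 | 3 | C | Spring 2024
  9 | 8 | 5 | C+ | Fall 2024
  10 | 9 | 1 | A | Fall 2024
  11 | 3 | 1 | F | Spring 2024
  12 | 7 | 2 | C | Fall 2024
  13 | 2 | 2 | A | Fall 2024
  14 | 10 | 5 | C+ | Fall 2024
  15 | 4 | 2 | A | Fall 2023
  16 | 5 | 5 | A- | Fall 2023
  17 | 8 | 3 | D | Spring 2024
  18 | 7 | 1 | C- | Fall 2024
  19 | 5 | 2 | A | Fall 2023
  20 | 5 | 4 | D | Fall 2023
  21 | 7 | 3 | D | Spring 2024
SELECT p.name FROM courses p LEFT JOIN enrollments c ON c.course_id = p.id WHERE c.id IS NULL

Execution result:
(no rows)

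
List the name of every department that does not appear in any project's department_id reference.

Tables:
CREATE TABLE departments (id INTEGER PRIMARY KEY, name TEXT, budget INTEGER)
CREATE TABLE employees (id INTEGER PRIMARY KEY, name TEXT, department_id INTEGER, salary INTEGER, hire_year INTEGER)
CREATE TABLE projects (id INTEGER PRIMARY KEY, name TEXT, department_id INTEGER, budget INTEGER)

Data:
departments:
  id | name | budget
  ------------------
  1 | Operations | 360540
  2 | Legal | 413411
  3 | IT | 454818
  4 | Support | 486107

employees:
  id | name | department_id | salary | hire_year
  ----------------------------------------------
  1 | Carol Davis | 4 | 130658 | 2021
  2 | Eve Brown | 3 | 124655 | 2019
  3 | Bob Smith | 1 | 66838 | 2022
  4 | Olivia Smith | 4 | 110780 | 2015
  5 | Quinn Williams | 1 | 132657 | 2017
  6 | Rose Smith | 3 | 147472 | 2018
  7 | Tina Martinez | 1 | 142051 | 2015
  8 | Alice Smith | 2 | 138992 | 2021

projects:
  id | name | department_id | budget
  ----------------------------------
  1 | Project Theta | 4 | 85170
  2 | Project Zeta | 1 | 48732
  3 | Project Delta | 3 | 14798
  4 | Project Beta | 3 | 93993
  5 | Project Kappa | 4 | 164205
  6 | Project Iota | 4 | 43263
SELECT p.name FROM departments p LEFT JOIN projects c ON c.department_id = p.id WHERE c.id IS NULL

Execution result:
Legal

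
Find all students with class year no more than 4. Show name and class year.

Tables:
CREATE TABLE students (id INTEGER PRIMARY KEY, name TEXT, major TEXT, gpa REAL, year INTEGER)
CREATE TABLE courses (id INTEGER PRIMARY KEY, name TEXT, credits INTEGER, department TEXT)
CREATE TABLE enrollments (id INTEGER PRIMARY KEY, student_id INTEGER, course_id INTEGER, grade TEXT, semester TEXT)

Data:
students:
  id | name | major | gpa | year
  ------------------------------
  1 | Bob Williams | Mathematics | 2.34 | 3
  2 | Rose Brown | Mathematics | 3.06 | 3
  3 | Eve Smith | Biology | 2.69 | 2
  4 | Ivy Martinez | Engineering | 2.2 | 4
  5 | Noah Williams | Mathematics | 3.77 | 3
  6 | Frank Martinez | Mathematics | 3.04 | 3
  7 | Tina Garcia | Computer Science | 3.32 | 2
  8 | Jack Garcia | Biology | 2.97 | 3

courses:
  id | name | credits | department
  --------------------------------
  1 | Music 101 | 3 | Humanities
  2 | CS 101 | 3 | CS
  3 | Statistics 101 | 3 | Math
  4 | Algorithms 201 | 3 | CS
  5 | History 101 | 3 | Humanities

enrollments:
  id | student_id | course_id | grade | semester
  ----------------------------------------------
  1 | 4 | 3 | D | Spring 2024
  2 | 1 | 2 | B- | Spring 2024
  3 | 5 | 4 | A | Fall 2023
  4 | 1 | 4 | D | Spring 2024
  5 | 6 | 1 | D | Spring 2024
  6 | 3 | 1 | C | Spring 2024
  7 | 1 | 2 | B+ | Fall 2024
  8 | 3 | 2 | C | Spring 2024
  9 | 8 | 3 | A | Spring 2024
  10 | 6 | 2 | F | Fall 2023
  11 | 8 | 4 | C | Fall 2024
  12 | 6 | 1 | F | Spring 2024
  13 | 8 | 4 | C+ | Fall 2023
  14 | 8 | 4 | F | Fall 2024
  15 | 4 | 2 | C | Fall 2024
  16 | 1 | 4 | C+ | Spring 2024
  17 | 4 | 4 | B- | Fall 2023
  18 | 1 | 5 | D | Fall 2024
SELECT name, year FROM students WHERE year <= 4

Execution result:
name | year
Bob Williams | 3
Rose Brown | 3
Eve Smith | 2
Ivy Martinez | 4
Noah Williams | 3
Frank Martinez | 3
Tina Garcia | 2
Jack Garcia | 3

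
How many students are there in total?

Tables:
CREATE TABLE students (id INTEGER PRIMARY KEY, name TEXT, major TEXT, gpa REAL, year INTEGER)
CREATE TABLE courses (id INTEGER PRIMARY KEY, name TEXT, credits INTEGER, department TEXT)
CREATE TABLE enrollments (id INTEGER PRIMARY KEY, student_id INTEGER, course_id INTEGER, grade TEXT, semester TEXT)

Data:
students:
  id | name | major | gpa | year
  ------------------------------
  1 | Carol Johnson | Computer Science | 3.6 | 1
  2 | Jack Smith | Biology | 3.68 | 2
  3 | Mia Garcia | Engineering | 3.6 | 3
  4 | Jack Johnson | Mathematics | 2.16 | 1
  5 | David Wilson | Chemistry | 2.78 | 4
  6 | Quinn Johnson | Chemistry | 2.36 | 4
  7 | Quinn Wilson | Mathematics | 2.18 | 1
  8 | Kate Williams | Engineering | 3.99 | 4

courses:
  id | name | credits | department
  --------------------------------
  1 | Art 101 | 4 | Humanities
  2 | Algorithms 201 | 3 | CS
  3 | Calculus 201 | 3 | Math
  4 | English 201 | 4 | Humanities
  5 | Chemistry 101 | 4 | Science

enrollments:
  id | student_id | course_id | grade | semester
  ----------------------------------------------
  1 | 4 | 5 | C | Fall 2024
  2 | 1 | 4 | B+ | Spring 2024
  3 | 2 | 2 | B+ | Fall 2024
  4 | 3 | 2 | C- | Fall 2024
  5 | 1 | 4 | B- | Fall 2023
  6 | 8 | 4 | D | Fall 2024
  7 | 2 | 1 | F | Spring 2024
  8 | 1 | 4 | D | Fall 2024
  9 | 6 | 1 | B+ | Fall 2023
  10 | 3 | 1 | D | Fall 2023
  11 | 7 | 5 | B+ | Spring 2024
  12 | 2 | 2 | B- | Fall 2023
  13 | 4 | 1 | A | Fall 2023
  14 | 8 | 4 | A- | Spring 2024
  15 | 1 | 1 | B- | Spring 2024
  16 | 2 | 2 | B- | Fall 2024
SELECT COUNT(*) FROM students

Execution result:
8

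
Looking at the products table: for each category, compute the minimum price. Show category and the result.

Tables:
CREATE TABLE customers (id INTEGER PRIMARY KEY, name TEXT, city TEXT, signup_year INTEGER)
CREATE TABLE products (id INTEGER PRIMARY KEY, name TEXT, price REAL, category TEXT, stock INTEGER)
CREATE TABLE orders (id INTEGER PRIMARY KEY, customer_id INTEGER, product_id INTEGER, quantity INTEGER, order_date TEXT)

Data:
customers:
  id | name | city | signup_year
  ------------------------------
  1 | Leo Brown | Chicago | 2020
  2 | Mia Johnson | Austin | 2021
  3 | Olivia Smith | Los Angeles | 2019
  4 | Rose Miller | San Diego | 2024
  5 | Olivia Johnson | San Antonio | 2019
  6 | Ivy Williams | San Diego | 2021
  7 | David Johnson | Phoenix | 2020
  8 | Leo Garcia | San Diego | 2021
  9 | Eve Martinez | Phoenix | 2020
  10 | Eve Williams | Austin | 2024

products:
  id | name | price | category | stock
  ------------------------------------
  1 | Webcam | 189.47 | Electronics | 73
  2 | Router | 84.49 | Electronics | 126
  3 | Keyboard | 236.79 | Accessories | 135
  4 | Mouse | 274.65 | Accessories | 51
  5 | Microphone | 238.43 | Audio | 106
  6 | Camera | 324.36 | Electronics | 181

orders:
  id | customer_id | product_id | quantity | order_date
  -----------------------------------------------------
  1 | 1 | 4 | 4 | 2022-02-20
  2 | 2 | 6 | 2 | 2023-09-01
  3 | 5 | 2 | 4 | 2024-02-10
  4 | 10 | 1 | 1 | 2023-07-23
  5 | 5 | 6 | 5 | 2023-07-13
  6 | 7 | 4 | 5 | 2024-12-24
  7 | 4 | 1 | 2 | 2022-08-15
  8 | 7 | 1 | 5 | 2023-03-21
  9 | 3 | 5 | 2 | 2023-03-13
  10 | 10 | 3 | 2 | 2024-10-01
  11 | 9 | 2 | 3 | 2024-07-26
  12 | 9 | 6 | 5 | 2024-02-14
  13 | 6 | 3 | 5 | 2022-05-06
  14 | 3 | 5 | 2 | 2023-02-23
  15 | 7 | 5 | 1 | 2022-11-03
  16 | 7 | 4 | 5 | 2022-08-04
SELECT category, MIN(price) AS min_price FROM products GROUP BY category

Execution result:
category | min_price
Accessories | 236.79
Audio | 238.43
Electronics | 84.49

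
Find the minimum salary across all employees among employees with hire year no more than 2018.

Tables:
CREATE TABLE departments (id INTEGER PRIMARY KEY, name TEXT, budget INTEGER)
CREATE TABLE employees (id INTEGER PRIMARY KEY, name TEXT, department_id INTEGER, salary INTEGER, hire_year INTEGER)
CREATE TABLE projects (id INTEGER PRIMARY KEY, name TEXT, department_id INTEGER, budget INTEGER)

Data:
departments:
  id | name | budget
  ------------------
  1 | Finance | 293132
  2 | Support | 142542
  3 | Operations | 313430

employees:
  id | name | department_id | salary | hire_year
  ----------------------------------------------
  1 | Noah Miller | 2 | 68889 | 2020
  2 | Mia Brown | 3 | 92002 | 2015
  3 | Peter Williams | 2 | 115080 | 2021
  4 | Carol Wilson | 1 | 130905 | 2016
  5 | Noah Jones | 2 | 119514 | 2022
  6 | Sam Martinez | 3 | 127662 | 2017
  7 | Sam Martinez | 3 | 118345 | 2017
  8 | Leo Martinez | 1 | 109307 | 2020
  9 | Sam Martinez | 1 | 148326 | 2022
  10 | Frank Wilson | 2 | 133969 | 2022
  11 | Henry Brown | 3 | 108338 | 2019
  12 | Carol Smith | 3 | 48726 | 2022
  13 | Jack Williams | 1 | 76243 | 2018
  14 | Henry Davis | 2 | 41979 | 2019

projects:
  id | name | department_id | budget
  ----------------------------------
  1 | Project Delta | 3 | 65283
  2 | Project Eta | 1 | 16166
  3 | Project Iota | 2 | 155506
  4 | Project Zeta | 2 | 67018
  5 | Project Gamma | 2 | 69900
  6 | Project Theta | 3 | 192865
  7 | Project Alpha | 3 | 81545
SELECT MIN(salary) FROM employees WHERE hire_year <= 2018

Execution result:
76243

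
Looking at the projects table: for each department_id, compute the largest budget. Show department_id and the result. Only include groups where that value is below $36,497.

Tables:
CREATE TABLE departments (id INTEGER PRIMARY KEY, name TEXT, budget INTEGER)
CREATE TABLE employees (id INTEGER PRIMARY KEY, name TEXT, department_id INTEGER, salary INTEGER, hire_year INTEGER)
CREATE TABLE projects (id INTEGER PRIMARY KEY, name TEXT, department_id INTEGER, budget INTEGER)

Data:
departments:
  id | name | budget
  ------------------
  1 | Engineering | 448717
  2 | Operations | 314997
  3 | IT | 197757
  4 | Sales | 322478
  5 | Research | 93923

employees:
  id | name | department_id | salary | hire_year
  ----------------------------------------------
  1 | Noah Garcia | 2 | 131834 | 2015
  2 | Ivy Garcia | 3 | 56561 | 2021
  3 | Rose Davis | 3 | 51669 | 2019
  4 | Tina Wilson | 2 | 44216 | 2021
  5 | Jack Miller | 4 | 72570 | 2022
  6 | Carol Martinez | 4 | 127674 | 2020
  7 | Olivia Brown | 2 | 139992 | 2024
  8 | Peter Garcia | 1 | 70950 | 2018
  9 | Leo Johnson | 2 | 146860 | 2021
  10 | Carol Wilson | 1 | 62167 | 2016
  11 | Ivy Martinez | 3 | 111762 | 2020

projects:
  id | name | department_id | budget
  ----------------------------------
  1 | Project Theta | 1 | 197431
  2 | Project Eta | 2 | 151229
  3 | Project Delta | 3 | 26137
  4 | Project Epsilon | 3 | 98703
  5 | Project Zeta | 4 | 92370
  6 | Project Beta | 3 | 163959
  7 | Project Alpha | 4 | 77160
SELECT department_id, MAX(budget) AS max_budget FROM projects GROUP BY department_id HAVING MAX(budget) < 36497

Execution result:
(no rows)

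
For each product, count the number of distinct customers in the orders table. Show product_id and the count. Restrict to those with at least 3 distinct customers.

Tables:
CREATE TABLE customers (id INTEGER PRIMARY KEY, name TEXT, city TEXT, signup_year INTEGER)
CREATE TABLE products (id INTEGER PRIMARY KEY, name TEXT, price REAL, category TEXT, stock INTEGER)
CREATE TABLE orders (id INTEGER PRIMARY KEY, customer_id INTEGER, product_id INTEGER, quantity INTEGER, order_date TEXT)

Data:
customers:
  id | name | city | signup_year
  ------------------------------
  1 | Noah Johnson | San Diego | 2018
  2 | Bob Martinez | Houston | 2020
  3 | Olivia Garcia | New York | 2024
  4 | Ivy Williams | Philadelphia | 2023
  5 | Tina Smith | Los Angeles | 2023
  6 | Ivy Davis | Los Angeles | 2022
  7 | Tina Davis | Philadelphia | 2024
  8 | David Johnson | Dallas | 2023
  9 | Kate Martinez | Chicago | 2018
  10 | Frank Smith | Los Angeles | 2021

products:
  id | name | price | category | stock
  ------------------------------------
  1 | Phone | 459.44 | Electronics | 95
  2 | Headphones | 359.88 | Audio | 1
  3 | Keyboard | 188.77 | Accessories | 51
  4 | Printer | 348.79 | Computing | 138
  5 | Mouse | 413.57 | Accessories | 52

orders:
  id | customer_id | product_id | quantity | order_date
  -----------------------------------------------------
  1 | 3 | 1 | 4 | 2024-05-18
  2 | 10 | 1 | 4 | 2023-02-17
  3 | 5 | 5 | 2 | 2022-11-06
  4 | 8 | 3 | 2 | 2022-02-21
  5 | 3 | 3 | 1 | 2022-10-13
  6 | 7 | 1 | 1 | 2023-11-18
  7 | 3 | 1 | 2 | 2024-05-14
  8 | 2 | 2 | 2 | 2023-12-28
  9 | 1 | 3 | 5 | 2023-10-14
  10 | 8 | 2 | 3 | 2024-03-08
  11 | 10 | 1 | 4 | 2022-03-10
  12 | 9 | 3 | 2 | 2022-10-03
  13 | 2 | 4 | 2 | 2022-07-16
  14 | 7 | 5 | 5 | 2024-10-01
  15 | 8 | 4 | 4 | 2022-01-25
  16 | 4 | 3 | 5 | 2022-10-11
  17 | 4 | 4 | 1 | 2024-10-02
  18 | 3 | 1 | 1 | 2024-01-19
SELECT product_id, COUNT(DISTINCT customer_id) AS distinct_customer_count FROM orders GROUP BY product_id HAVING COUNT(DISTINCT customer_id) >= 3

Execution result:
product_id | distinct_customer_count
1 | 3
3 | 5
4 | 3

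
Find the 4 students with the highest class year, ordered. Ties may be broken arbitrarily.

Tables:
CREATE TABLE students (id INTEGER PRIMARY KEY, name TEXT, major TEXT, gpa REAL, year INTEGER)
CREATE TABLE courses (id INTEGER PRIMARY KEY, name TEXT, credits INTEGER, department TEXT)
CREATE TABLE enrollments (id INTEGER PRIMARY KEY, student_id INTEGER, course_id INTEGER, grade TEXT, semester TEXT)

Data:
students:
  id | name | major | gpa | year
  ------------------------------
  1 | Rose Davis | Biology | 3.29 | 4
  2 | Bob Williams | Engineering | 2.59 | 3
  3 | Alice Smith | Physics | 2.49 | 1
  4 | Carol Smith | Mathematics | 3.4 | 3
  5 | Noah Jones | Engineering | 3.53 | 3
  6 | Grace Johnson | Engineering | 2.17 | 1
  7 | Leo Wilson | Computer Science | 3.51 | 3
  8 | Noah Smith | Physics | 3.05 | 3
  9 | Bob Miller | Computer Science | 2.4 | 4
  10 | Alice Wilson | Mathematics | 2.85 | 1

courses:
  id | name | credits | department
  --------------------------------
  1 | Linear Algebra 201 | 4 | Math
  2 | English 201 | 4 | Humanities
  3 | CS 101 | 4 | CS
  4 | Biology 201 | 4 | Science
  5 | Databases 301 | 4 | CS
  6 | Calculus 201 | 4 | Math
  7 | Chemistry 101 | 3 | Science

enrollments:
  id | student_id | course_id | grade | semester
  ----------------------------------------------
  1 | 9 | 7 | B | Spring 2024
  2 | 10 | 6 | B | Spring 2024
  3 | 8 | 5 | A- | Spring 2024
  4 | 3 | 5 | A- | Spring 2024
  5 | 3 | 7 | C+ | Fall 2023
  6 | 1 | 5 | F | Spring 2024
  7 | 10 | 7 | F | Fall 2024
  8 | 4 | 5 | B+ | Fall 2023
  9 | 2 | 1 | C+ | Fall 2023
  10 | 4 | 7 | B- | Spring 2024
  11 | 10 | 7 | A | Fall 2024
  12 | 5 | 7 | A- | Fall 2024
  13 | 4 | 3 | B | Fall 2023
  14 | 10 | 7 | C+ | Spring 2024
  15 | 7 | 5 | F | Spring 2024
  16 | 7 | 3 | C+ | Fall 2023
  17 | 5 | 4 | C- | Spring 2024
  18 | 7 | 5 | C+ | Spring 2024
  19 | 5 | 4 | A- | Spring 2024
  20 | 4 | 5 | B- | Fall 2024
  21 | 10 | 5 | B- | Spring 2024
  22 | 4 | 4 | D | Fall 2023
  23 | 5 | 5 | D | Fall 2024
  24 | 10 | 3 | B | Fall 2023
SELECT name, year FROM students ORDER BY year DESC LIMIT 4

Execution result:
name | year
Rose Davis | 4
Bob Miller | 4
Bob Williams | 3
Carol Smith | 3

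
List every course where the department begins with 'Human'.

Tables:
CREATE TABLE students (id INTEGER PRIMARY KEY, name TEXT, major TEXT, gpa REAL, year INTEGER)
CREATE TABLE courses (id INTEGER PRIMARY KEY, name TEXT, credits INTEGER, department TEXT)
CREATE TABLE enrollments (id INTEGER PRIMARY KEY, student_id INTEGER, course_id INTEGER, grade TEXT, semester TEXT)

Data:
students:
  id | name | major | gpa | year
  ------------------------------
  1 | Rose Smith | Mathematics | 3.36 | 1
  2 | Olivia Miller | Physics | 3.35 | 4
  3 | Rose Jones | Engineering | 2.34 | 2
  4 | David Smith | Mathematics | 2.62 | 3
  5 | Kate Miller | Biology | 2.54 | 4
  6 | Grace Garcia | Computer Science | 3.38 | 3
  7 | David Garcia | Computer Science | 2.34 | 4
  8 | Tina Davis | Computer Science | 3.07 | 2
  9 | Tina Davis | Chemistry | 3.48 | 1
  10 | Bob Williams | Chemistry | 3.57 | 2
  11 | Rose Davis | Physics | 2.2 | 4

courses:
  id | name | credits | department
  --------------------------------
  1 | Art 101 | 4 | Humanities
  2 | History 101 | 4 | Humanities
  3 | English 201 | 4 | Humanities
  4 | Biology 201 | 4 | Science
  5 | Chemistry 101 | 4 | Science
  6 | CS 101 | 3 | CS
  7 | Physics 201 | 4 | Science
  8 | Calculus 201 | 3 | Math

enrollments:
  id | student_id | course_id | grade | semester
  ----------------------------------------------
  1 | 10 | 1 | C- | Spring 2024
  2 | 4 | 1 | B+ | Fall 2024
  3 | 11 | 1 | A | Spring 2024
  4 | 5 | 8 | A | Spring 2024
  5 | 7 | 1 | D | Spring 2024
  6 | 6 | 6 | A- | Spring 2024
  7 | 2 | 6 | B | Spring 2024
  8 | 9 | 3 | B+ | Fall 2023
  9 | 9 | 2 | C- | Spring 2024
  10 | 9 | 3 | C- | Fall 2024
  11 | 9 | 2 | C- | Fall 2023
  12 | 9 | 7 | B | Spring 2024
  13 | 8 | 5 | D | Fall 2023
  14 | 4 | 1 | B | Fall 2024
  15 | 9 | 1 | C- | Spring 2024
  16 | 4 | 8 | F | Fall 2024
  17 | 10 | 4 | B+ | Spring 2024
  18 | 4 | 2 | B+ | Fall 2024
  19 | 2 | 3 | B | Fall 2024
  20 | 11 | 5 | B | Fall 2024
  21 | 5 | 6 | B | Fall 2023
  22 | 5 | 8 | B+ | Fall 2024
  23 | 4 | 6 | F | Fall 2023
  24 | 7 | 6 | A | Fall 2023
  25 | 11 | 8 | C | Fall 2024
SELECT name, department FROM courses WHERE department LIKE 'Human%'

Execution result:
name | department
Art 101 | Humanities
History 101 | Humanities
English 201 | Humanities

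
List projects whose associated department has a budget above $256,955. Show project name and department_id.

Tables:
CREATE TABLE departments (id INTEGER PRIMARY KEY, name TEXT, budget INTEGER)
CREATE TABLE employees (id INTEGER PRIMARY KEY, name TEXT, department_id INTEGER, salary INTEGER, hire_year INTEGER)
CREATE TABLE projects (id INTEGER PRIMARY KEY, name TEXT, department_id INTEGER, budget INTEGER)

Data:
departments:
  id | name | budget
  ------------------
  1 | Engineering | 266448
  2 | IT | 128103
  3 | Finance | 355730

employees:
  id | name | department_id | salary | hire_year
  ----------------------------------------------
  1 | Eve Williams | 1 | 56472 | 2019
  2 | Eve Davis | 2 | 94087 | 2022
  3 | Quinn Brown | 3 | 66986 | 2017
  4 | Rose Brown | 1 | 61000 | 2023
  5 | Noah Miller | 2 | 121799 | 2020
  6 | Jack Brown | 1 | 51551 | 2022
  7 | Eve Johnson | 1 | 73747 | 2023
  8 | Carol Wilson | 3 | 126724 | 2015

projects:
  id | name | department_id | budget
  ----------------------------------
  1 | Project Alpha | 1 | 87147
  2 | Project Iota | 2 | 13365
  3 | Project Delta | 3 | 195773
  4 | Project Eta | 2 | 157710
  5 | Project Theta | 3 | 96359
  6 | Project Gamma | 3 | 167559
SELECT name, department_id FROM projects WHERE department_id IN (SELECT id FROM departments WHERE budget > 256955)

Execution result:
name | department_id
Project Alpha | 1
Project Delta | 3
Project Theta | 3
Project Gamma | 3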